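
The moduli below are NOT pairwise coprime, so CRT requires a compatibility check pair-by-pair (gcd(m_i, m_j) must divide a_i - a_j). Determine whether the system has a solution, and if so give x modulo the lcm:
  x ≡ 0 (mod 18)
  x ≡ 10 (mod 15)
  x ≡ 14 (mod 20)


Moduli 18, 15, 20 are not pairwise coprime, so CRT works modulo lcm(m_i) when all pairwise compatibility conditions hold.
Pairwise compatibility: gcd(m_i, m_j) must divide a_i - a_j for every pair.
Merge one congruence at a time:
  Start: x ≡ 0 (mod 18).
  Combine with x ≡ 10 (mod 15): gcd(18, 15) = 3, and 10 - 0 = 10 is NOT divisible by 3.
    ⇒ system is inconsistent (no integer solution).

No solution (the system is inconsistent).


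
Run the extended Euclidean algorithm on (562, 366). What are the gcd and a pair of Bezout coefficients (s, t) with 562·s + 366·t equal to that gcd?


Euclidean algorithm on (562, 366) — divide until remainder is 0:
  562 = 1 · 366 + 196
  366 = 1 · 196 + 170
  196 = 1 · 170 + 26
  170 = 6 · 26 + 14
  26 = 1 · 14 + 12
  14 = 1 · 12 + 2
  12 = 6 · 2 + 0
gcd(562, 366) = 2.
Track Bezout coefficients alongside the remainders: start with r₀ = 562 = a·1 + b·0 (s = 1, t = 0) and r₁ = 366 = a·0 + b·1 (s = 0, t = 1); each new remainder r_{k+1} = r_{k-1} − q_k·r_k inherits s_{k+1} = s_{k-1} − q_k·s_k, t_{k+1} = t_{k-1} − q_k·t_k, so r_k = a·s_k + b·t_k at every step:
  q = 1: r = 196, s = 1 − 1·0 = 1, t = 0 − 1·1 = -1  (check: 562·1 + 366·(-1) = 196)
  q = 1: r = 170, s = 0 − 1·1 = -1, t = 1 − 1·(-1) = 2  (check: 562·(-1) + 366·2 = 170)
  q = 1: r = 26, s = 1 − 1·(-1) = 2, t = -1 − 1·2 = -3  (check: 562·2 + 366·(-3) = 26)
  q = 6: r = 14, s = -1 − 6·2 = -13, t = 2 − 6·(-3) = 20  (check: 562·(-13) + 366·20 = 14)
  q = 1: r = 12, s = 2 − 1·(-13) = 15, t = -3 − 1·20 = -23  (check: 562·15 + 366·(-23) = 12)
  q = 1: r = 2, s = -13 − 1·15 = -28, t = 20 − 1·(-23) = 43  (check: 562·(-28) + 366·43 = 2)
The row with r = 2 (the gcd) gives the Bezout coefficients s = -28, t = 43.
Result: 562 · (-28) + 366 · (43) = 2.

gcd(562, 366) = 2; s = -28, t = 43 (check: 562·(-28) + 366·43 = 2).


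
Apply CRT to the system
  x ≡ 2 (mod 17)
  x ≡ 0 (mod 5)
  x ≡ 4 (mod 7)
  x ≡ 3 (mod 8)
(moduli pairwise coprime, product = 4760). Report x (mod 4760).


Product of moduli M = 17 · 5 · 7 · 8 = 4760.
Merge one congruence at a time:
  Start: x ≡ 2 (mod 17).
  Combine with x ≡ 0 (mod 5); new modulus lcm = 85.
    Write x = 2 + 17·t and substitute into x ≡ 0 (mod 5): 17·t ≡ 0 − 2 = -2 (mod 5).
    Reduce coefficients mod 5: 2·t ≡ 3 (mod 5).
    The inverse of 2 mod 5 is 3 (since 2·3 = 6 = 1·5 + 1), so t ≡ 3·3 = 9 ≡ 4 (mod 5).
    Then x = 2 + 17·4 = 70, valid modulo lcm(17, 5) = 85: x ≡ 70 (mod 85).
  Combine with x ≡ 4 (mod 7); new modulus lcm = 595.
    Write x = 70 + 85·t and substitute into x ≡ 4 (mod 7): 85·t ≡ 4 − 70 = -66 (mod 7).
    Reduce coefficients mod 7: 1·t ≡ 4 (mod 7).
    So t ≡ 4 (mod 7).
    Then x = 70 + 85·4 = 410, valid modulo lcm(85, 7) = 595: x ≡ 410 (mod 595).
  Combine with x ≡ 3 (mod 8); new modulus lcm = 4760.
    Write x = 410 + 595·t and substitute into x ≡ 3 (mod 8): 595·t ≡ 3 − 410 = -407 (mod 8).
    Reduce coefficients mod 8: 3·t ≡ 1 (mod 8).
    The inverse of 3 mod 8 is 3 (since 3·3 = 9 = 1·8 + 1), so t ≡ 3·1 = 3 ≡ 3 (mod 8).
    Then x = 410 + 595·3 = 2195, valid modulo lcm(595, 8) = 4760: x ≡ 2195 (mod 4760).
Verify against each original: 2195 mod 17 = 2, 2195 mod 5 = 0, 2195 mod 7 = 4, 2195 mod 8 = 3.

x ≡ 2195 (mod 4760).


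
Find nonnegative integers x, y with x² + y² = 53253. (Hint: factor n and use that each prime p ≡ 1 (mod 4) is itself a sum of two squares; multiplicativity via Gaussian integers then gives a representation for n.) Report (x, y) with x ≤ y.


Step 1: Factor n = 53253 = 3^2 · 61 · 97.
Step 2: Check the mod-4 condition on each prime factor: 3 ≡ 3 (mod 4), exponent 2 (must be even); 61 ≡ 1 (mod 4), exponent 1; 97 ≡ 1 (mod 4), exponent 1.
All primes ≡ 3 (mod 4) appear to even exponent (or don't appear), so by the two-squares theorem n IS expressible as a sum of two squares.
Step 3: Build a representation. Group n = k² · m with k = 3 and m = 61 · 97 = 5917 (a product of primes ≡ 1 (mod 4)); a representation of m scales to one of n via (k·x)² + (k·y)² = k²(x² + y²). Each prime p ≡ 1 (mod 4) is itself a sum of two squares; find a² by testing p − a² for a perfect square:
  61: 61 − 1² = 60, 61 − 2² = 57, 61 − 3² = 52, 61 − 4² = 45, 61 − 5² = 36 = 6² ⇒ 61 = 5² + 6².
  97: 97 − 1² = 96, 97 − 2² = 93, 97 − 3² = 88, 97 − 4² = 81 = 9² ⇒ 97 = 4² + 9².
  Combine using the Brahmagupta–Fibonacci identity (a² + b²)(c² + d²) = (ac − bd)² + (ad + bc)² = (ac + bd)² + (ad − bc)²:
  61 · 97 = 5917: from (5² + 6²)(4² + 9²), take (5·4 − 6·9, 5·9 + 6·4) = (20 − 54, 45 + 24) = (-34, 69); dropping signs (only squares matter) gives (34, 69); check 34² + 69² = 1156 + 4761 = 5917 ✓.
  Scale by k = 3: (3·34, 3·69) = (102, 207).
Step 4: Order so x ≤ y and verify: 102² + 207² = 10404 + 42849 = 53253 = n. ✓

n = 53253 = 102² + 207² (one valid representation with x ≤ y).


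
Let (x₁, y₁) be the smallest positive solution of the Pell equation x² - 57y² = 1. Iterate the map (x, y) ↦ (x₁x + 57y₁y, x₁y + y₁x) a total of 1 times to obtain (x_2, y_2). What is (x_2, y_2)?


Step 1: Find the fundamental solution (x₁, y₁) of x² - 57y² = 1.
  Expand √57 as a continued fraction. a₀ = ⌊√57⌋ = 7; iterate m_{k+1} = d_k·a_k − m_k, d_{k+1} = (57 − m_{k+1}²)/d_k, a_{k+1} = ⌊(a₀ + m_{k+1})/d_{k+1}⌋ (starting m₀ = 0, d₀ = 1), with convergents p_k = a_k·p_{k-1} + p_{k-2}, q_k = a_k·q_{k-1} + q_{k-2} (p₋₁ = 1, q₋₁ = 0):
  k = 0: a₀ = 7; p₀/q₀ = 7/1; p₀² − 57·q₀² = 49 − 57 = -8.
  k = 1: m = 7, d = 8, a = ⌊(7 + 7)/8⌋ = 1; p/q = (1·7 + 1)/(1·1 + 0) = 8/1; p² − 57·q² = 64 − 57 = 7.
  k = 2: m = 1, d = 7, a = ⌊(7 + 1)/7⌋ = 1; p/q = (1·8 + 7)/(1·1 + 1) = 15/2; p² − 57·q² = 225 − 228 = -3.
  k = 3: m = 6, d = 3, a = ⌊(7 + 6)/3⌋ = 4; p/q = (4·15 + 8)/(4·2 + 1) = 68/9; p² − 57·q² = 4624 − 4617 = 7.
  k = 4: m = 6, d = 7, a = ⌊(7 + 6)/7⌋ = 1; p/q = (1·68 + 15)/(1·9 + 2) = 83/11; p² − 57·q² = 6889 − 6897 = -8.
  k = 5: m = 1, d = 8, a = ⌊(7 + 1)/8⌋ = 1; p/q = (1·83 + 68)/(1·11 + 9) = 151/20; p² − 57·q² = 22801 − 22800 = 1.
  The first convergent with p² − 57·q² = 1 gives the fundamental solution (x₁, y₁) = (151, 20).
Step 2: Apply the recurrence (x_{n+1}, y_{n+1}) = (x₁x_n + 57y₁y_n, x₁y_n + y₁x_n) repeatedly.
  From (x_1, y_1) = (151, 20): x_2 = 151·151 + 57·20·20 = 45601; y_2 = 151·20 + 20·151 = 6040.
Step 3: Verify x_2² - 57·y_2² = 2079451201 - 2079451200 = 1 (should be 1). ✓

(x_1, y_1) = (151, 20); (x_2, y_2) = (45601, 6040).


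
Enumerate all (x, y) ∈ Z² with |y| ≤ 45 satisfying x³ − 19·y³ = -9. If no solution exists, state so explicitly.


The equation is x³ - 19y³ = -9. For fixed y, x³ = 19·y³ − 9, so a solution requires the RHS to be a perfect cube.
Strategy: iterate y from -45 to 45, compute RHS = 19·y³ − 9, and check whether it is a (positive or negative) perfect cube.
Check small values of y:
  y = 0: RHS = -9 is not a perfect cube.
  y = 1: RHS = 10 is not a perfect cube.
  y = -1: RHS = -28 is not a perfect cube.
  y = 2: RHS = 143 is not a perfect cube.
  y = -2: RHS = -161 is not a perfect cube.
  y = 3: RHS = 504 is not a perfect cube.
  y = -3: RHS = -522 is not a perfect cube.
Continuing the search up to |y| = 45 finds no solutions either.
No (x, y) in the scanned range satisfies the equation.

No integer solutions with |y| ≤ 45.


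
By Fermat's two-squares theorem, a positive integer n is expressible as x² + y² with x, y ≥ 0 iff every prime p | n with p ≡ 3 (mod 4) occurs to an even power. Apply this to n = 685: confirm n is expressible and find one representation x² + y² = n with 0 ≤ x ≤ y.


Step 1: Factor n = 685 = 5 · 137.
Step 2: Check the mod-4 condition on each prime factor: 5 ≡ 1 (mod 4), exponent 1; 137 ≡ 1 (mod 4), exponent 1.
All primes ≡ 3 (mod 4) appear to even exponent (or don't appear), so by the two-squares theorem n IS expressible as a sum of two squares.
Step 3: Build a representation. Here n = 5 · 137 is a product of primes ≡ 1 (mod 4). Each prime p ≡ 1 (mod 4) is itself a sum of two squares; find a² by testing p − a² for a perfect square:
  5: 5 − 1² = 4 = 2² ⇒ 5 = 1² + 2².
  137: 137 − 1² = 136, 137 − 2² = 133, 137 − 3² = 128, 137 − 4² = 121 = 11² ⇒ 137 = 4² + 11².
  Combine using the Brahmagupta–Fibonacci identity (a² + b²)(c² + d²) = (ac − bd)² + (ad + bc)² = (ac + bd)² + (ad − bc)²:
  5 · 137 = 685: from (1² + 2²)(4² + 11²), take (1·4 − 2·11, 1·11 + 2·4) = (4 − 22, 11 + 8) = (-18, 19); dropping signs (only squares matter) gives (18, 19); check 18² + 19² = 324 + 361 = 685 ✓.
Step 4: Order so x ≤ y and verify: 18² + 19² = 324 + 361 = 685 = n. ✓

n = 685 = 18² + 19² (one valid representation with x ≤ y).


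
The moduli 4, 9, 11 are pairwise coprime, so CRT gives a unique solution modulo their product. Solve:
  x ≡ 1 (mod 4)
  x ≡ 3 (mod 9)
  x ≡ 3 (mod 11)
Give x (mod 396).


Moduli 4, 9, 11 are pairwise coprime; by CRT there is a unique solution modulo M = 4 · 9 · 11 = 396.
Solve pairwise, accumulating the modulus:
  Start with x ≡ 1 (mod 4).
  Combine with x ≡ 3 (mod 9): since gcd(4, 9) = 1, we get a unique residue mod 36.
    Write x = 1 + 4·t and substitute into x ≡ 3 (mod 9): 4·t ≡ 3 − 1 = 2 (mod 9).
    The inverse of 4 mod 9 is 7 (since 4·7 = 28 = 3·9 + 1), so t ≡ 7·2 = 14 ≡ 5 (mod 9).
    Then x = 1 + 4·5 = 21, valid modulo lcm(4, 9) = 36: x ≡ 21 (mod 36).
  Combine with x ≡ 3 (mod 11): since gcd(36, 11) = 1, we get a unique residue mod 396.
    Write x = 21 + 36·t and substitute into x ≡ 3 (mod 11): 36·t ≡ 3 − 21 = -18 (mod 11).
    Reduce coefficients mod 11: 3·t ≡ 4 (mod 11).
    The inverse of 3 mod 11 is 4 (since 3·4 = 12 = 1·11 + 1), so t ≡ 4·4 = 16 ≡ 5 (mod 11).
    Then x = 21 + 36·5 = 201, valid modulo lcm(36, 11) = 396: x ≡ 201 (mod 396).
Verify: 201 mod 4 = 1 ✓, 201 mod 9 = 3 ✓, 201 mod 11 = 3 ✓.

x ≡ 201 (mod 396).


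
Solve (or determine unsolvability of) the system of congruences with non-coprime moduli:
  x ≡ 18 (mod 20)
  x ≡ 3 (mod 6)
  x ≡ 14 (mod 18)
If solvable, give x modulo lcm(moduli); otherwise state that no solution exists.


Moduli 20, 6, 18 are not pairwise coprime, so CRT works modulo lcm(m_i) when all pairwise compatibility conditions hold.
Pairwise compatibility: gcd(m_i, m_j) must divide a_i - a_j for every pair.
Merge one congruence at a time:
  Start: x ≡ 18 (mod 20).
  Combine with x ≡ 3 (mod 6): gcd(20, 6) = 2, and 3 - 18 = -15 is NOT divisible by 2.
    ⇒ system is inconsistent (no integer solution).

No solution (the system is inconsistent).


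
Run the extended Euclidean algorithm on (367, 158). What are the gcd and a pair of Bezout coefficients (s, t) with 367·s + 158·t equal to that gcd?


Euclidean algorithm on (367, 158) — divide until remainder is 0:
  367 = 2 · 158 + 51
  158 = 3 · 51 + 5
  51 = 10 · 5 + 1
  5 = 5 · 1 + 0
gcd(367, 158) = 1.
Track Bezout coefficients alongside the remainders: start with r₀ = 367 = a·1 + b·0 (s = 1, t = 0) and r₁ = 158 = a·0 + b·1 (s = 0, t = 1); each new remainder r_{k+1} = r_{k-1} − q_k·r_k inherits s_{k+1} = s_{k-1} − q_k·s_k, t_{k+1} = t_{k-1} − q_k·t_k, so r_k = a·s_k + b·t_k at every step:
  q = 2: r = 51, s = 1 − 2·0 = 1, t = 0 − 2·1 = -2  (check: 367·1 + 158·(-2) = 51)
  q = 3: r = 5, s = 0 − 3·1 = -3, t = 1 − 3·(-2) = 7  (check: 367·(-3) + 158·7 = 5)
  q = 10: r = 1, s = 1 − 10·(-3) = 31, t = -2 − 10·7 = -72  (check: 367·31 + 158·(-72) = 1)
The row with r = 1 (the gcd) gives the Bezout coefficients s = 31, t = -72.
Result: 367 · (31) + 158 · (-72) = 1.

gcd(367, 158) = 1; s = 31, t = -72 (check: 367·31 + 158·(-72) = 1).


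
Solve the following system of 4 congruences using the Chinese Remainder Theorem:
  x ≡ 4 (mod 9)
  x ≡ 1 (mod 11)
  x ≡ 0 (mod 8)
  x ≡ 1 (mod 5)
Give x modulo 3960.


Product of moduli M = 9 · 11 · 8 · 5 = 3960.
Merge one congruence at a time:
  Start: x ≡ 4 (mod 9).
  Combine with x ≡ 1 (mod 11); new modulus lcm = 99.
    Write x = 4 + 9·t and substitute into x ≡ 1 (mod 11): 9·t ≡ 1 − 4 = -3 (mod 11).
    Reduce coefficients mod 11: 9·t ≡ 8 (mod 11).
    The inverse of 9 mod 11 is 5 (since 9·5 = 45 = 4·11 + 1), so t ≡ 5·8 = 40 ≡ 7 (mod 11).
    Then x = 4 + 9·7 = 67, valid modulo lcm(9, 11) = 99: x ≡ 67 (mod 99).
  Combine with x ≡ 0 (mod 8); new modulus lcm = 792.
    Write x = 67 + 99·t and substitute into x ≡ 0 (mod 8): 99·t ≡ 0 − 67 = -67 (mod 8).
    Reduce coefficients mod 8: 3·t ≡ 5 (mod 8).
    The inverse of 3 mod 8 is 3 (since 3·3 = 9 = 1·8 + 1), so t ≡ 3·5 = 15 ≡ 7 (mod 8).
    Then x = 67 + 99·7 = 760, valid modulo lcm(99, 8) = 792: x ≡ 760 (mod 792).
  Combine with x ≡ 1 (mod 5); new modulus lcm = 3960.
    Write x = 760 + 792·t and substitute into x ≡ 1 (mod 5): 792·t ≡ 1 − 760 = -759 (mod 5).
    Reduce coefficients mod 5: 2·t ≡ 1 (mod 5).
    The inverse of 2 mod 5 is 3 (since 2·3 = 6 = 1·5 + 1), so t ≡ 3·1 = 3 ≡ 3 (mod 5).
    Then x = 760 + 792·3 = 3136, valid modulo lcm(792, 5) = 3960: x ≡ 3136 (mod 3960).
Verify against each original: 3136 mod 9 = 4, 3136 mod 11 = 1, 3136 mod 8 = 0, 3136 mod 5 = 1.

x ≡ 3136 (mod 3960).


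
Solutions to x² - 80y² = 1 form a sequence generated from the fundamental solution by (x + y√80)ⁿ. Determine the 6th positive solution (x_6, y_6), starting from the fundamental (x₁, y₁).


Step 1: Find the fundamental solution (x₁, y₁) of x² - 80y² = 1.
  Expand √80 as a continued fraction. a₀ = ⌊√80⌋ = 8; iterate m_{k+1} = d_k·a_k − m_k, d_{k+1} = (80 − m_{k+1}²)/d_k, a_{k+1} = ⌊(a₀ + m_{k+1})/d_{k+1}⌋ (starting m₀ = 0, d₀ = 1), with convergents p_k = a_k·p_{k-1} + p_{k-2}, q_k = a_k·q_{k-1} + q_{k-2} (p₋₁ = 1, q₋₁ = 0):
  k = 0: a₀ = 8; p₀/q₀ = 8/1; p₀² − 80·q₀² = 64 − 80 = -16.
  k = 1: m = 8, d = 16, a = ⌊(8 + 8)/16⌋ = 1; p/q = (1·8 + 1)/(1·1 + 0) = 9/1; p² − 80·q² = 81 − 80 = 1.
  The first convergent with p² − 80·q² = 1 gives the fundamental solution (x₁, y₁) = (9, 1).
Step 2: Apply the recurrence (x_{n+1}, y_{n+1}) = (x₁x_n + 80y₁y_n, x₁y_n + y₁x_n) repeatedly.
  From (x_1, y_1) = (9, 1): x_2 = 9·9 + 80·1·1 = 161; y_2 = 9·1 + 1·9 = 18.
  From (x_2, y_2) = (161, 18): x_3 = 9·161 + 80·1·18 = 2889; y_3 = 9·18 + 1·161 = 323.
  From (x_3, y_3) = (2889, 323): x_4 = 9·2889 + 80·1·323 = 51841; y_4 = 9·323 + 1·2889 = 5796.
  From (x_4, y_4) = (51841, 5796): x_5 = 9·51841 + 80·1·5796 = 930249; y_5 = 9·5796 + 1·51841 = 104005.
  From (x_5, y_5) = (930249, 104005): x_6 = 9·930249 + 80·1·104005 = 16692641; y_6 = 9·104005 + 1·930249 = 1866294.
Step 3: Verify x_6² - 80·y_6² = 278644263554881 - 278644263554880 = 1 (should be 1). ✓

(x_1, y_1) = (9, 1); (x_6, y_6) = (16692641, 1866294).


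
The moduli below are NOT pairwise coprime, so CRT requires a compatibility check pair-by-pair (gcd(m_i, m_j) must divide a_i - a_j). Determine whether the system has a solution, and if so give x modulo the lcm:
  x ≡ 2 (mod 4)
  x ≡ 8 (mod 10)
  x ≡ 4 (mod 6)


Moduli 4, 10, 6 are not pairwise coprime, so CRT works modulo lcm(m_i) when all pairwise compatibility conditions hold.
Pairwise compatibility: gcd(m_i, m_j) must divide a_i - a_j for every pair.
Merge one congruence at a time:
  Start: x ≡ 2 (mod 4).
  Combine with x ≡ 8 (mod 10): gcd(4, 10) = 2; 8 - 2 = 6, which IS divisible by 2, so compatible.
    Write x = 2 + 4·t and substitute into x ≡ 8 (mod 10): 4·t ≡ 8 − 2 = 6 (mod 10).
    Divide the congruence (and modulus) by g = 2: 2·t ≡ 3 (mod 5).
    The inverse of 2 mod 5 is 3 (since 2·3 = 6 = 1·5 + 1), so t ≡ 3·3 = 9 ≡ 4 (mod 5).
    Then x = 2 + 4·4 = 18, valid modulo lcm(4, 10) = 20: x ≡ 18 (mod 20).
  Combine with x ≡ 4 (mod 6): gcd(20, 6) = 2; 4 - 18 = -14, which IS divisible by 2, so compatible.
    Write x = 18 + 20·t and substitute into x ≡ 4 (mod 6): 20·t ≡ 4 − 18 = -14 (mod 6).
    Divide the congruence (and modulus) by g = 2: 10·t ≡ -7 (mod 3).
    Reduce coefficients mod 3: 1·t ≡ 2 (mod 3).
    So t ≡ 2 (mod 3).
    Then x = 18 + 20·2 = 58, valid modulo lcm(20, 6) = 60: x ≡ 58 (mod 60).
Verify: 58 mod 4 = 2, 58 mod 10 = 8, 58 mod 6 = 4.

x ≡ 58 (mod 60).


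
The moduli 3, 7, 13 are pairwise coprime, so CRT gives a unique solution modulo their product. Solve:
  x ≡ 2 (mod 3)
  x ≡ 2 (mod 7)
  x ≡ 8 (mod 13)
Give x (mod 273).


Moduli 3, 7, 13 are pairwise coprime; by CRT there is a unique solution modulo M = 3 · 7 · 13 = 273.
Solve pairwise, accumulating the modulus:
  Start with x ≡ 2 (mod 3).
  Combine with x ≡ 2 (mod 7): since gcd(3, 7) = 1, we get a unique residue mod 21.
    Write x = 2 + 3·t and substitute into x ≡ 2 (mod 7): 3·t ≡ 2 − 2 = 0 (mod 7).
    The inverse of 3 mod 7 is 5 (since 3·5 = 15 = 2·7 + 1), so t ≡ 5·0 = 0 ≡ 0 (mod 7).
    Then x = 2 + 3·0 = 2, valid modulo lcm(3, 7) = 21: x ≡ 2 (mod 21).
  Combine with x ≡ 8 (mod 13): since gcd(21, 13) = 1, we get a unique residue mod 273.
    Write x = 2 + 21·t and substitute into x ≡ 8 (mod 13): 21·t ≡ 8 − 2 = 6 (mod 13).
    Reduce coefficients mod 13: 8·t ≡ 6 (mod 13).
    The inverse of 8 mod 13 is 5 (since 8·5 = 40 = 3·13 + 1), so t ≡ 5·6 = 30 ≡ 4 (mod 13).
    Then x = 2 + 21·4 = 86, valid modulo lcm(21, 13) = 273: x ≡ 86 (mod 273).
Verify: 86 mod 3 = 2 ✓, 86 mod 7 = 2 ✓, 86 mod 13 = 8 ✓.

x ≡ 86 (mod 273).


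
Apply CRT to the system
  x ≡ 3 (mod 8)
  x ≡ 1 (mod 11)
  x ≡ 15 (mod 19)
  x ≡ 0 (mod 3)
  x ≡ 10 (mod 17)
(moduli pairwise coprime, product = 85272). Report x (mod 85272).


Product of moduli M = 8 · 11 · 19 · 3 · 17 = 85272.
Merge one congruence at a time:
  Start: x ≡ 3 (mod 8).
  Combine with x ≡ 1 (mod 11); new modulus lcm = 88.
    Write x = 3 + 8·t and substitute into x ≡ 1 (mod 11): 8·t ≡ 1 − 3 = -2 (mod 11).
    Reduce coefficients mod 11: 8·t ≡ 9 (mod 11).
    The inverse of 8 mod 11 is 7 (since 8·7 = 56 = 5·11 + 1), so t ≡ 7·9 = 63 ≡ 8 (mod 11).
    Then x = 3 + 8·8 = 67, valid modulo lcm(8, 11) = 88: x ≡ 67 (mod 88).
  Combine with x ≡ 15 (mod 19); new modulus lcm = 1672.
    Write x = 67 + 88·t and substitute into x ≡ 15 (mod 19): 88·t ≡ 15 − 67 = -52 (mod 19).
    Reduce coefficients mod 19: 12·t ≡ 5 (mod 19).
    The inverse of 12 mod 19 is 8 (since 12·8 = 96 = 5·19 + 1), so t ≡ 8·5 = 40 ≡ 2 (mod 19).
    Then x = 67 + 88·2 = 243, valid modulo lcm(88, 19) = 1672: x ≡ 243 (mod 1672).
  Combine with x ≡ 0 (mod 3); new modulus lcm = 5016.
    Write x = 243 + 1672·t and substitute into x ≡ 0 (mod 3): 1672·t ≡ 0 − 243 = -243 (mod 3).
    Reduce coefficients mod 3: 1·t ≡ 0 (mod 3).
    So t ≡ 0 (mod 3).
    Then x = 243 + 1672·0 = 243, valid modulo lcm(1672, 3) = 5016: x ≡ 243 (mod 5016).
  Combine with x ≡ 10 (mod 17); new modulus lcm = 85272.
    Write x = 243 + 5016·t and substitute into x ≡ 10 (mod 17): 5016·t ≡ 10 − 243 = -233 (mod 17).
    Reduce coefficients mod 17: 1·t ≡ 5 (mod 17).
    So t ≡ 5 (mod 17).
    Then x = 243 + 5016·5 = 25323, valid modulo lcm(5016, 17) = 85272: x ≡ 25323 (mod 85272).
Verify against each original: 25323 mod 8 = 3, 25323 mod 11 = 1, 25323 mod 19 = 15, 25323 mod 3 = 0, 25323 mod 17 = 10.

x ≡ 25323 (mod 85272).


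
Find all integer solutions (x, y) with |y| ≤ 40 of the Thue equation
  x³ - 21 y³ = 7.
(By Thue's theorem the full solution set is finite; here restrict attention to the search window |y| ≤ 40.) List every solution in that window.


The equation is x³ - 21y³ = 7. For fixed y, x³ = 21·y³ + 7, so a solution requires the RHS to be a perfect cube.
Strategy: iterate y from -40 to 40, compute RHS = 21·y³ + 7, and check whether it is a (positive or negative) perfect cube.
Check small values of y:
  y = 0: RHS = 7 is not a perfect cube.
  y = 1: RHS = 28 is not a perfect cube.
  y = -1: RHS = -14 is not a perfect cube.
  y = 2: RHS = 175 is not a perfect cube.
  y = -2: RHS = -161 is not a perfect cube.
  y = 3: RHS = 574 is not a perfect cube.
  y = -3: RHS = -560 is not a perfect cube.
Continuing the search up to |y| = 40 finds no solutions either.
No (x, y) in the scanned range satisfies the equation.

No integer solutions with |y| ≤ 40.


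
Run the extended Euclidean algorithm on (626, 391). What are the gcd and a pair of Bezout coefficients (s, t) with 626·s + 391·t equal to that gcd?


Euclidean algorithm on (626, 391) — divide until remainder is 0:
  626 = 1 · 391 + 235
  391 = 1 · 235 + 156
  235 = 1 · 156 + 79
  156 = 1 · 79 + 77
  79 = 1 · 77 + 2
  77 = 38 · 2 + 1
  2 = 2 · 1 + 0
gcd(626, 391) = 1.
Track Bezout coefficients alongside the remainders: start with r₀ = 626 = a·1 + b·0 (s = 1, t = 0) and r₁ = 391 = a·0 + b·1 (s = 0, t = 1); each new remainder r_{k+1} = r_{k-1} − q_k·r_k inherits s_{k+1} = s_{k-1} − q_k·s_k, t_{k+1} = t_{k-1} − q_k·t_k, so r_k = a·s_k + b·t_k at every step:
  q = 1: r = 235, s = 1 − 1·0 = 1, t = 0 − 1·1 = -1  (check: 626·1 + 391·(-1) = 235)
  q = 1: r = 156, s = 0 − 1·1 = -1, t = 1 − 1·(-1) = 2  (check: 626·(-1) + 391·2 = 156)
  q = 1: r = 79, s = 1 − 1·(-1) = 2, t = -1 − 1·2 = -3  (check: 626·2 + 391·(-3) = 79)
  q = 1: r = 77, s = -1 − 1·2 = -3, t = 2 − 1·(-3) = 5  (check: 626·(-3) + 391·5 = 77)
  q = 1: r = 2, s = 2 − 1·(-3) = 5, t = -3 − 1·5 = -8  (check: 626·5 + 391·(-8) = 2)
  q = 38: r = 1, s = -3 − 38·5 = -193, t = 5 − 38·(-8) = 309  (check: 626·(-193) + 391·309 = 1)
The row with r = 1 (the gcd) gives the Bezout coefficients s = -193, t = 309.
Result: 626 · (-193) + 391 · (309) = 1.

gcd(626, 391) = 1; s = -193, t = 309 (check: 626·(-193) + 391·309 = 1).


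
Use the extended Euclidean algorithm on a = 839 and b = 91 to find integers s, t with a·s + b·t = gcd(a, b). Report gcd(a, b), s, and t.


Euclidean algorithm on (839, 91) — divide until remainder is 0:
  839 = 9 · 91 + 20
  91 = 4 · 20 + 11
  20 = 1 · 11 + 9
  11 = 1 · 9 + 2
  9 = 4 · 2 + 1
  2 = 2 · 1 + 0
gcd(839, 91) = 1.
Track Bezout coefficients alongside the remainders: start with r₀ = 839 = a·1 + b·0 (s = 1, t = 0) and r₁ = 91 = a·0 + b·1 (s = 0, t = 1); each new remainder r_{k+1} = r_{k-1} − q_k·r_k inherits s_{k+1} = s_{k-1} − q_k·s_k, t_{k+1} = t_{k-1} − q_k·t_k, so r_k = a·s_k + b·t_k at every step:
  q = 9: r = 20, s = 1 − 9·0 = 1, t = 0 − 9·1 = -9  (check: 839·1 + 91·(-9) = 20)
  q = 4: r = 11, s = 0 − 4·1 = -4, t = 1 − 4·(-9) = 37  (check: 839·(-4) + 91·37 = 11)
  q = 1: r = 9, s = 1 − 1·(-4) = 5, t = -9 − 1·37 = -46  (check: 839·5 + 91·(-46) = 9)
  q = 1: r = 2, s = -4 − 1·5 = -9, t = 37 − 1·(-46) = 83  (check: 839·(-9) + 91·83 = 2)
  q = 4: r = 1, s = 5 − 4·(-9) = 41, t = -46 − 4·83 = -378  (check: 839·41 + 91·(-378) = 1)
The row with r = 1 (the gcd) gives the Bezout coefficients s = 41, t = -378.
Result: 839 · (41) + 91 · (-378) = 1.

gcd(839, 91) = 1; s = 41, t = -378 (check: 839·41 + 91·(-378) = 1).


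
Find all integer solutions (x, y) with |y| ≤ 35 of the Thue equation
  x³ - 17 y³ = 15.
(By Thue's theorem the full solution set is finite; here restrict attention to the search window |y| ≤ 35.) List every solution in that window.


The equation is x³ - 17y³ = 15. For fixed y, x³ = 17·y³ + 15, so a solution requires the RHS to be a perfect cube.
Strategy: iterate y from -35 to 35, compute RHS = 17·y³ + 15, and check whether it is a (positive or negative) perfect cube.
Check small values of y:
  y = 0: RHS = 15 is not a perfect cube.
  y = 1: RHS = 32 is not a perfect cube.
  y = -1: RHS = -2 is not a perfect cube.
  y = 2: RHS = 151 is not a perfect cube.
  y = -2: RHS = -121 is not a perfect cube.
  y = 3: RHS = 474 is not a perfect cube.
  y = -3: RHS = -444 is not a perfect cube.
Continuing the search up to |y| = 35 finds no solutions either.
No (x, y) in the scanned range satisfies the equation.

No integer solutions with |y| ≤ 35.


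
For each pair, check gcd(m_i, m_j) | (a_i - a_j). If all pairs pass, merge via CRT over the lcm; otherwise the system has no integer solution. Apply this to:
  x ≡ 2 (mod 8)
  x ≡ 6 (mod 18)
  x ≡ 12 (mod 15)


Moduli 8, 18, 15 are not pairwise coprime, so CRT works modulo lcm(m_i) when all pairwise compatibility conditions hold.
Pairwise compatibility: gcd(m_i, m_j) must divide a_i - a_j for every pair.
Merge one congruence at a time:
  Start: x ≡ 2 (mod 8).
  Combine with x ≡ 6 (mod 18): gcd(8, 18) = 2; 6 - 2 = 4, which IS divisible by 2, so compatible.
    Write x = 2 + 8·t and substitute into x ≡ 6 (mod 18): 8·t ≡ 6 − 2 = 4 (mod 18).
    Divide the congruence (and modulus) by g = 2: 4·t ≡ 2 (mod 9).
    The inverse of 4 mod 9 is 7 (since 4·7 = 28 = 3·9 + 1), so t ≡ 7·2 = 14 ≡ 5 (mod 9).
    Then x = 2 + 8·5 = 42, valid modulo lcm(8, 18) = 72: x ≡ 42 (mod 72).
  Combine with x ≡ 12 (mod 15): gcd(72, 15) = 3; 12 - 42 = -30, which IS divisible by 3, so compatible.
    Write x = 42 + 72·t and substitute into x ≡ 12 (mod 15): 72·t ≡ 12 − 42 = -30 (mod 15).
    Divide the congruence (and modulus) by g = 3: 24·t ≡ -10 (mod 5).
    Reduce coefficients mod 5: 4·t ≡ 0 (mod 5).
    The inverse of 4 mod 5 is 4 (since 4·4 = 16 = 3·5 + 1), so t ≡ 4·0 = 0 ≡ 0 (mod 5).
    Then x = 42 + 72·0 = 42, valid modulo lcm(72, 15) = 360: x ≡ 42 (mod 360).
Verify: 42 mod 8 = 2, 42 mod 18 = 6, 42 mod 15 = 12.

x ≡ 42 (mod 360).


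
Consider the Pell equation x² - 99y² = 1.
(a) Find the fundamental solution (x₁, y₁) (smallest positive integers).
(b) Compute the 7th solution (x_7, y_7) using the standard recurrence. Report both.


Step 1: Find the fundamental solution (x₁, y₁) of x² - 99y² = 1.
  Expand √99 as a continued fraction. a₀ = ⌊√99⌋ = 9; iterate m_{k+1} = d_k·a_k − m_k, d_{k+1} = (99 − m_{k+1}²)/d_k, a_{k+1} = ⌊(a₀ + m_{k+1})/d_{k+1}⌋ (starting m₀ = 0, d₀ = 1), with convergents p_k = a_k·p_{k-1} + p_{k-2}, q_k = a_k·q_{k-1} + q_{k-2} (p₋₁ = 1, q₋₁ = 0):
  k = 0: a₀ = 9; p₀/q₀ = 9/1; p₀² − 99·q₀² = 81 − 99 = -18.
  k = 1: m = 9, d = 18, a = ⌊(9 + 9)/18⌋ = 1; p/q = (1·9 + 1)/(1·1 + 0) = 10/1; p² − 99·q² = 100 − 99 = 1.
  The first convergent with p² − 99·q² = 1 gives the fundamental solution (x₁, y₁) = (10, 1).
Step 2: Apply the recurrence (x_{n+1}, y_{n+1}) = (x₁x_n + 99y₁y_n, x₁y_n + y₁x_n) repeatedly.
  From (x_1, y_1) = (10, 1): x_2 = 10·10 + 99·1·1 = 199; y_2 = 10·1 + 1·10 = 20.
  From (x_2, y_2) = (199, 20): x_3 = 10·199 + 99·1·20 = 3970; y_3 = 10·20 + 1·199 = 399.
  From (x_3, y_3) = (3970, 399): x_4 = 10·3970 + 99·1·399 = 79201; y_4 = 10·399 + 1·3970 = 7960.
  From (x_4, y_4) = (79201, 7960): x_5 = 10·79201 + 99·1·7960 = 1580050; y_5 = 10·7960 + 1·79201 = 158801.
  From (x_5, y_5) = (1580050, 158801): x_6 = 10·1580050 + 99·1·158801 = 31521799; y_6 = 10·158801 + 1·1580050 = 3168060.
  From (x_6, y_6) = (31521799, 3168060): x_7 = 10·31521799 + 99·1·3168060 = 628855930; y_7 = 10·3168060 + 1·31521799 = 63202399.
Step 3: Verify x_7² - 99·y_7² = 395459780696164900 - 395459780696164899 = 1 (should be 1). ✓

(x_1, y_1) = (10, 1); (x_7, y_7) = (628855930, 63202399).


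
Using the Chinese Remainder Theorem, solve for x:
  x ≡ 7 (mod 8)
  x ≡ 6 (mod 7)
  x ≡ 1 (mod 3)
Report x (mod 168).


Moduli 8, 7, 3 are pairwise coprime; by CRT there is a unique solution modulo M = 8 · 7 · 3 = 168.
Solve pairwise, accumulating the modulus:
  Start with x ≡ 7 (mod 8).
  Combine with x ≡ 6 (mod 7): since gcd(8, 7) = 1, we get a unique residue mod 56.
    Write x = 7 + 8·t and substitute into x ≡ 6 (mod 7): 8·t ≡ 6 − 7 = -1 (mod 7).
    Reduce coefficients mod 7: 1·t ≡ 6 (mod 7).
    So t ≡ 6 (mod 7).
    Then x = 7 + 8·6 = 55, valid modulo lcm(8, 7) = 56: x ≡ 55 (mod 56).
  Combine with x ≡ 1 (mod 3): since gcd(56, 3) = 1, we get a unique residue mod 168.
    Write x = 55 + 56·t and substitute into x ≡ 1 (mod 3): 56·t ≡ 1 − 55 = -54 (mod 3).
    Reduce coefficients mod 3: 2·t ≡ 0 (mod 3).
    The inverse of 2 mod 3 is 2 (since 2·2 = 4 = 1·3 + 1), so t ≡ 2·0 = 0 ≡ 0 (mod 3).
    Then x = 55 + 56·0 = 55, valid modulo lcm(56, 3) = 168: x ≡ 55 (mod 168).
Verify: 55 mod 8 = 7 ✓, 55 mod 7 = 6 ✓, 55 mod 3 = 1 ✓.

x ≡ 55 (mod 168).


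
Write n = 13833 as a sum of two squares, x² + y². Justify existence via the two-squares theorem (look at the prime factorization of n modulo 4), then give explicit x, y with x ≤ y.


Step 1: Factor n = 13833 = 3^2 · 29 · 53.
Step 2: Check the mod-4 condition on each prime factor: 3 ≡ 3 (mod 4), exponent 2 (must be even); 29 ≡ 1 (mod 4), exponent 1; 53 ≡ 1 (mod 4), exponent 1.
All primes ≡ 3 (mod 4) appear to even exponent (or don't appear), so by the two-squares theorem n IS expressible as a sum of two squares.
Step 3: Build a representation. Group n = k² · m with k = 3 and m = 29 · 53 = 1537 (a product of primes ≡ 1 (mod 4)); a representation of m scales to one of n via (k·x)² + (k·y)² = k²(x² + y²). Each prime p ≡ 1 (mod 4) is itself a sum of two squares; find a² by testing p − a² for a perfect square:
  29: 29 − 1² = 28, 29 − 2² = 25 = 5² ⇒ 29 = 2² + 5².
  53: 53 − 1² = 52, 53 − 2² = 49 = 7² ⇒ 53 = 2² + 7².
  Combine using the Brahmagupta–Fibonacci identity (a² + b²)(c² + d²) = (ac − bd)² + (ad + bc)² = (ac + bd)² + (ad − bc)²:
  29 · 53 = 1537: from (2² + 5²)(2² + 7²), take (2·2 − 5·7, 2·7 + 5·2) = (4 − 35, 14 + 10) = (-31, 24); dropping signs (only squares matter) gives (31, 24); check 31² + 24² = 961 + 576 = 1537 ✓.
  Scale by k = 3: (3·31, 3·24) = (93, 72).
Step 4: Order so x ≤ y and verify: 72² + 93² = 5184 + 8649 = 13833 = n. ✓

n = 13833 = 72² + 93² (one valid representation with x ≤ y).


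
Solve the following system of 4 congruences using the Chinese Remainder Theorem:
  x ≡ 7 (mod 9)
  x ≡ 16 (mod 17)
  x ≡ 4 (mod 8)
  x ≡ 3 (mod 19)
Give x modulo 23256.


Product of moduli M = 9 · 17 · 8 · 19 = 23256.
Merge one congruence at a time:
  Start: x ≡ 7 (mod 9).
  Combine with x ≡ 16 (mod 17); new modulus lcm = 153.
    Write x = 7 + 9·t and substitute into x ≡ 16 (mod 17): 9·t ≡ 16 − 7 = 9 (mod 17).
    The inverse of 9 mod 17 is 2 (since 9·2 = 18 = 1·17 + 1), so t ≡ 2·9 = 18 ≡ 1 (mod 17).
    Then x = 7 + 9·1 = 16, valid modulo lcm(9, 17) = 153: x ≡ 16 (mod 153).
  Combine with x ≡ 4 (mod 8); new modulus lcm = 1224.
    Write x = 16 + 153·t and substitute into x ≡ 4 (mod 8): 153·t ≡ 4 − 16 = -12 (mod 8).
    Reduce coefficients mod 8: 1·t ≡ 4 (mod 8).
    So t ≡ 4 (mod 8).
    Then x = 16 + 153·4 = 628, valid modulo lcm(153, 8) = 1224: x ≡ 628 (mod 1224).
  Combine with x ≡ 3 (mod 19); new modulus lcm = 23256.
    Write x = 628 + 1224·t and substitute into x ≡ 3 (mod 19): 1224·t ≡ 3 − 628 = -625 (mod 19).
    Reduce coefficients mod 19: 8·t ≡ 2 (mod 19).
    The inverse of 8 mod 19 is 12 (since 8·12 = 96 = 5·19 + 1), so t ≡ 12·2 = 24 ≡ 5 (mod 19).
    Then x = 628 + 1224·5 = 6748, valid modulo lcm(1224, 19) = 23256: x ≡ 6748 (mod 23256).
Verify against each original: 6748 mod 9 = 7, 6748 mod 17 = 16, 6748 mod 8 = 4, 6748 mod 19 = 3.

x ≡ 6748 (mod 23256).


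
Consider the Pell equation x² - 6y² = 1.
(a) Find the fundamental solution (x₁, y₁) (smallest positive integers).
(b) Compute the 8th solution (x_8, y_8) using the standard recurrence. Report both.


Step 1: Find the fundamental solution (x₁, y₁) of x² - 6y² = 1.
  Expand √6 as a continued fraction. a₀ = ⌊√6⌋ = 2; iterate m_{k+1} = d_k·a_k − m_k, d_{k+1} = (6 − m_{k+1}²)/d_k, a_{k+1} = ⌊(a₀ + m_{k+1})/d_{k+1}⌋ (starting m₀ = 0, d₀ = 1), with convergents p_k = a_k·p_{k-1} + p_{k-2}, q_k = a_k·q_{k-1} + q_{k-2} (p₋₁ = 1, q₋₁ = 0):
  k = 0: a₀ = 2; p₀/q₀ = 2/1; p₀² − 6·q₀² = 4 − 6 = -2.
  k = 1: m = 2, d = 2, a = ⌊(2 + 2)/2⌋ = 2; p/q = (2·2 + 1)/(2·1 + 0) = 5/2; p² − 6·q² = 25 − 24 = 1.
  The first convergent with p² − 6·q² = 1 gives the fundamental solution (x₁, y₁) = (5, 2).
Step 2: Apply the recurrence (x_{n+1}, y_{n+1}) = (x₁x_n + 6y₁y_n, x₁y_n + y₁x_n) repeatedly.
  From (x_1, y_1) = (5, 2): x_2 = 5·5 + 6·2·2 = 49; y_2 = 5·2 + 2·5 = 20.
  From (x_2, y_2) = (49, 20): x_3 = 5·49 + 6·2·20 = 485; y_3 = 5·20 + 2·49 = 198.
  From (x_3, y_3) = (485, 198): x_4 = 5·485 + 6·2·198 = 4801; y_4 = 5·198 + 2·485 = 1960.
  From (x_4, y_4) = (4801, 1960): x_5 = 5·4801 + 6·2·1960 = 47525; y_5 = 5·1960 + 2·4801 = 19402.
  From (x_5, y_5) = (47525, 19402): x_6 = 5·47525 + 6·2·19402 = 470449; y_6 = 5·19402 + 2·47525 = 192060.
  From (x_6, y_6) = (470449, 192060): x_7 = 5·470449 + 6·2·192060 = 4656965; y_7 = 5·192060 + 2·470449 = 1901198.
  From (x_7, y_7) = (4656965, 1901198): x_8 = 5·4656965 + 6·2·1901198 = 46099201; y_8 = 5·1901198 + 2·4656965 = 18819920.
Step 3: Verify x_8² - 6·y_8² = 2125136332838401 - 2125136332838400 = 1 (should be 1). ✓

(x_1, y_1) = (5, 2); (x_8, y_8) = (46099201, 18819920).


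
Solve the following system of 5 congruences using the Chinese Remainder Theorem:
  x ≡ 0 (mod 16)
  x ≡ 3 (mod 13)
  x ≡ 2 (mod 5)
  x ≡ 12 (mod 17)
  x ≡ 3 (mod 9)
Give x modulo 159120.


Product of moduli M = 16 · 13 · 5 · 17 · 9 = 159120.
Merge one congruence at a time:
  Start: x ≡ 0 (mod 16).
  Combine with x ≡ 3 (mod 13); new modulus lcm = 208.
    Write x = 0 + 16·t and substitute into x ≡ 3 (mod 13): 16·t ≡ 3 − 0 = 3 (mod 13).
    Reduce coefficients mod 13: 3·t ≡ 3 (mod 13).
    The inverse of 3 mod 13 is 9 (since 3·9 = 27 = 2·13 + 1), so t ≡ 9·3 = 27 ≡ 1 (mod 13).
    Then x = 0 + 16·1 = 16, valid modulo lcm(16, 13) = 208: x ≡ 16 (mod 208).
  Combine with x ≡ 2 (mod 5); new modulus lcm = 1040.
    Write x = 16 + 208·t and substitute into x ≡ 2 (mod 5): 208·t ≡ 2 − 16 = -14 (mod 5).
    Reduce coefficients mod 5: 3·t ≡ 1 (mod 5).
    The inverse of 3 mod 5 is 2 (since 3·2 = 6 = 1·5 + 1), so t ≡ 2·1 = 2 ≡ 2 (mod 5).
    Then x = 16 + 208·2 = 432, valid modulo lcm(208, 5) = 1040: x ≡ 432 (mod 1040).
  Combine with x ≡ 12 (mod 17); new modulus lcm = 17680.
    Write x = 432 + 1040·t and substitute into x ≡ 12 (mod 17): 1040·t ≡ 12 − 432 = -420 (mod 17).
    Reduce coefficients mod 17: 3·t ≡ 5 (mod 17).
    The inverse of 3 mod 17 is 6 (since 3·6 = 18 = 1·17 + 1), so t ≡ 6·5 = 30 ≡ 13 (mod 17).
    Then x = 432 + 1040·13 = 13952, valid modulo lcm(1040, 17) = 17680: x ≡ 13952 (mod 17680).
  Combine with x ≡ 3 (mod 9); new modulus lcm = 159120.
    Write x = 13952 + 17680·t and substitute into x ≡ 3 (mod 9): 17680·t ≡ 3 − 13952 = -13949 (mod 9).
    Reduce coefficients mod 9: 4·t ≡ 1 (mod 9).
    The inverse of 4 mod 9 is 7 (since 4·7 = 28 = 3·9 + 1), so t ≡ 7·1 = 7 ≡ 7 (mod 9).
    Then x = 13952 + 17680·7 = 137712, valid modulo lcm(17680, 9) = 159120: x ≡ 137712 (mod 159120).
Verify against each original: 137712 mod 16 = 0, 137712 mod 13 = 3, 137712 mod 5 = 2, 137712 mod 17 = 12, 137712 mod 9 = 3.

x ≡ 137712 (mod 159120).


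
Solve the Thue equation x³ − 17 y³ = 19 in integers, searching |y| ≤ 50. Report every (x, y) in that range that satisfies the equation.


The equation is x³ - 17y³ = 19. For fixed y, x³ = 17·y³ + 19, so a solution requires the RHS to be a perfect cube.
Strategy: iterate y from -50 to 50, compute RHS = 17·y³ + 19, and check whether it is a (positive or negative) perfect cube.
Check small values of y:
  y = 0: RHS = 19 is not a perfect cube.
  y = 1: RHS = 36 is not a perfect cube.
  y = -1: RHS = 2 is not a perfect cube.
  y = 2: RHS = 155 is not a perfect cube.
  y = -2: RHS = -117 is not a perfect cube.
  y = 3: RHS = 478 is not a perfect cube.
  y = -3: RHS = -440 is not a perfect cube.
Continuing the search up to |y| = 50 finds no solutions either.
No (x, y) in the scanned range satisfies the equation.

No integer solutions with |y| ≤ 50.


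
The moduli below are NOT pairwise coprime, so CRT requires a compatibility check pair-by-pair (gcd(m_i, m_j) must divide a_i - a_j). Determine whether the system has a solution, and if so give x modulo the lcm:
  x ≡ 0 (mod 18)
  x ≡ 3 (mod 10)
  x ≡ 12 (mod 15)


Moduli 18, 10, 15 are not pairwise coprime, so CRT works modulo lcm(m_i) when all pairwise compatibility conditions hold.
Pairwise compatibility: gcd(m_i, m_j) must divide a_i - a_j for every pair.
Merge one congruence at a time:
  Start: x ≡ 0 (mod 18).
  Combine with x ≡ 3 (mod 10): gcd(18, 10) = 2, and 3 - 0 = 3 is NOT divisible by 2.
    ⇒ system is inconsistent (no integer solution).

No solution (the system is inconsistent).


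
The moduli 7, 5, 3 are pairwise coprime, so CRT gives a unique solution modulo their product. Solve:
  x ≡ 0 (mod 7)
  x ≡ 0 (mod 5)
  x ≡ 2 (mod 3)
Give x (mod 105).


Moduli 7, 5, 3 are pairwise coprime; by CRT there is a unique solution modulo M = 7 · 5 · 3 = 105.
Solve pairwise, accumulating the modulus:
  Start with x ≡ 0 (mod 7).
  Combine with x ≡ 0 (mod 5): since gcd(7, 5) = 1, we get a unique residue mod 35.
    Write x = 0 + 7·t and substitute into x ≡ 0 (mod 5): 7·t ≡ 0 − 0 = 0 (mod 5).
    Reduce coefficients mod 5: 2·t ≡ 0 (mod 5).
    The inverse of 2 mod 5 is 3 (since 2·3 = 6 = 1·5 + 1), so t ≡ 3·0 = 0 ≡ 0 (mod 5).
    Then x = 0 + 7·0 = 0, valid modulo lcm(7, 5) = 35: x ≡ 0 (mod 35).
  Combine with x ≡ 2 (mod 3): since gcd(35, 3) = 1, we get a unique residue mod 105.
    Write x = 0 + 35·t and substitute into x ≡ 2 (mod 3): 35·t ≡ 2 − 0 = 2 (mod 3).
    Reduce coefficients mod 3: 2·t ≡ 2 (mod 3).
    The inverse of 2 mod 3 is 2 (since 2·2 = 4 = 1·3 + 1), so t ≡ 2·2 = 4 ≡ 1 (mod 3).
    Then x = 0 + 35·1 = 35, valid modulo lcm(35, 3) = 105: x ≡ 35 (mod 105).
Verify: 35 mod 7 = 0 ✓, 35 mod 5 = 0 ✓, 35 mod 3 = 2 ✓.

x ≡ 35 (mod 105).


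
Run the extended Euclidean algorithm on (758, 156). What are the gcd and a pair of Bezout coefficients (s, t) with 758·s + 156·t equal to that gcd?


Euclidean algorithm on (758, 156) — divide until remainder is 0:
  758 = 4 · 156 + 134
  156 = 1 · 134 + 22
  134 = 6 · 22 + 2
  22 = 11 · 2 + 0
gcd(758, 156) = 2.
Track Bezout coefficients alongside the remainders: start with r₀ = 758 = a·1 + b·0 (s = 1, t = 0) and r₁ = 156 = a·0 + b·1 (s = 0, t = 1); each new remainder r_{k+1} = r_{k-1} − q_k·r_k inherits s_{k+1} = s_{k-1} − q_k·s_k, t_{k+1} = t_{k-1} − q_k·t_k, so r_k = a·s_k + b·t_k at every step:
  q = 4: r = 134, s = 1 − 4·0 = 1, t = 0 − 4·1 = -4  (check: 758·1 + 156·(-4) = 134)
  q = 1: r = 22, s = 0 − 1·1 = -1, t = 1 − 1·(-4) = 5  (check: 758·(-1) + 156·5 = 22)
  q = 6: r = 2, s = 1 − 6·(-1) = 7, t = -4 − 6·5 = -34  (check: 758·7 + 156·(-34) = 2)
The row with r = 2 (the gcd) gives the Bezout coefficients s = 7, t = -34.
Result: 758 · (7) + 156 · (-34) = 2.

gcd(758, 156) = 2; s = 7, t = -34 (check: 758·7 + 156·(-34) = 2).


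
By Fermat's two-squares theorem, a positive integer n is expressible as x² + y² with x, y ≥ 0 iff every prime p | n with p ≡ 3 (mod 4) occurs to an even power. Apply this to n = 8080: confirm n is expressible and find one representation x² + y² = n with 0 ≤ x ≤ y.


Step 1: Factor n = 8080 = 2^4 · 5 · 101.
Step 2: Check the mod-4 condition on each prime factor: 2 = 2 (special); 5 ≡ 1 (mod 4), exponent 1; 101 ≡ 1 (mod 4), exponent 1.
All primes ≡ 3 (mod 4) appear to even exponent (or don't appear), so by the two-squares theorem n IS expressible as a sum of two squares.
Step 3: Build a representation. Group n = k² · m with k = 4 and m = 5 · 101 = 505 (a product of primes ≡ 1 (mod 4)); a representation of m scales to one of n via (k·x)² + (k·y)² = k²(x² + y²). Each prime p ≡ 1 (mod 4) is itself a sum of two squares; find a² by testing p − a² for a perfect square:
  5: 5 − 1² = 4 = 2² ⇒ 5 = 1² + 2².
  101: 101 − 1² = 100 = 10² ⇒ 101 = 1² + 10².
  Combine using the Brahmagupta–Fibonacci identity (a² + b²)(c² + d²) = (ac − bd)² + (ad + bc)² = (ac + bd)² + (ad − bc)²:
  5 · 101 = 505: from (1² + 2²)(1² + 10²), take (1·1 − 2·10, 1·10 + 2·1) = (1 − 20, 10 + 2) = (-19, 12); dropping signs (only squares matter) gives (19, 12); check 19² + 12² = 361 + 144 = 505 ✓.
  Scale by k = 4: (4·19, 4·12) = (76, 48).
Step 4: Order so x ≤ y and verify: 48² + 76² = 2304 + 5776 = 8080 = n. ✓

n = 8080 = 48² + 76² (one valid representation with x ≤ y).
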